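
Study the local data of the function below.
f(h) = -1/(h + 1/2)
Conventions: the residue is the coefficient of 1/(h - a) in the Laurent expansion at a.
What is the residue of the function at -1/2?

The residue is -1.

At the order-1 pole -1/2 set g(h) = (h - (-1/2))*f(h) = -1.
Simple pole: residue = g(a) at a = -1/2, which is -1.


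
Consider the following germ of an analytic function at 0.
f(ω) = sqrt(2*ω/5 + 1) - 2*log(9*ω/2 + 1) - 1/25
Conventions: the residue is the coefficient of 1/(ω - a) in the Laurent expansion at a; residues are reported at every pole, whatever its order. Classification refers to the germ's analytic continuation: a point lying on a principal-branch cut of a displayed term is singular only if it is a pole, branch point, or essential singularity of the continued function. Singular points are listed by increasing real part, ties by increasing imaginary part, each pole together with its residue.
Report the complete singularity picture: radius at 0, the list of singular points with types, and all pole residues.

Branch term (1)*sqrt(1 - ω/(-5/2)): its argument vanishes at ω = -5/2, a square-root branch point, modulus 5/2.
Branch term (-2)*log(1 - ω/(-2/9)): its argument vanishes at ω = -2/9, a logarithmic branch point, modulus 2/9.
The radius of convergence is the smallest modulus among the singular points: 2/9.
List the singular points by increasing real part (a conjugate pair: the negative imaginary part first).

Radius of convergence at 0: 2/9.
At -5/2: an algebraic (square-root) branch point.
At -2/9: a logarithmic branch point.


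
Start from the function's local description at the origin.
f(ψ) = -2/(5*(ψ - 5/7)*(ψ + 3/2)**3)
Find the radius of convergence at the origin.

The radius of convergence is 5/7.

Denominator factor (ψ - 5/7): pole of order 1 at 5/7, modulus 5/7.
Denominator factor (ψ + 3/2)^3: pole of order 3 at -3/2, modulus 3/2.
The radius of convergence is the smallest modulus among the singular points: 5/7.


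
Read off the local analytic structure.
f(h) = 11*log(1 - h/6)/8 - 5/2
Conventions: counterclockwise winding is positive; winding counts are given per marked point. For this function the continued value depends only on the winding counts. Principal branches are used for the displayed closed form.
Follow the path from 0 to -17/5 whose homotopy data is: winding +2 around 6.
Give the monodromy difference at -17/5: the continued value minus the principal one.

Continued minus principal equals (11/2)*pi*i.

The rational part is single-valued and drops out of the difference; each branch term changes only by its own monodromy.
(11/8)*log(1 - h/(6)): each positive loop around 6 adds 2*pi*i to the log, so winding +2 contributes (11/8)*(2)*2*pi*i = (11/2)*pi*i.
Summing the contributions at h = -17/5 gives (11/2)*pi*i.


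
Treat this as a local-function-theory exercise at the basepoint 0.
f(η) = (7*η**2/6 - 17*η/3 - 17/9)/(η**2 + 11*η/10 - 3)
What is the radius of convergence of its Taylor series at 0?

The radius of convergence is -11/20 + (1/20)*sqrt(1321).

Denominator factor (η**2 + 11*η/10 - 3): discriminant 1321/100, real irrational roots -11/20 + (1/20)*sqrt(1321) and -11/20 - (1/20)*sqrt(1321); poles of order 1, moduli -11/20 + (1/20)*sqrt(1321) and 11/20 + (1/20)*sqrt(1321).
The radius of convergence is the smallest modulus among the singular points: -11/20 + (1/20)*sqrt(1321).


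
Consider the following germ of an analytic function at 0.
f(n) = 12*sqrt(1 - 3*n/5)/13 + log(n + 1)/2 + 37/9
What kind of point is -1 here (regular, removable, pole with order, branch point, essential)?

The term (1/2)*log(1 - n/(-1)) has argument 1 - -1/(-1) = 0 at -1: a logarithmic (infinitely-sheeted) branch point; the remaining terms are analytic or single-valued there.

The point is a logarithmic branch point.


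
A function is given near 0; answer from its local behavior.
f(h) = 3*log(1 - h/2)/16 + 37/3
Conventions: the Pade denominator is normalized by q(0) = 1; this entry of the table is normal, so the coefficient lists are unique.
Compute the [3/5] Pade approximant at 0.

The Pade approximant has numerator coefficients [37/3, -71163377/6116944, 9178767889/2740390912, -9272020963/32884690944]; denominator coefficients [1, -11447013/12233888, 45621327/171274432, -15059269/685097728, -11007/685097728, -11331/27403909120].

Taylor coefficients needed (expand at 0): a_0 = 37/3, a_1 = -3/32, a_2 = -3/128, a_3 = -1/128, a_4 = -3/1024, a_5 = -3/2560, a_6 = -1/2048, a_7 = -3/14336, a_8 = -3/32768.
Write the denominator as Q(h) = 1 + q1*h + q2*h^2 + q3*h^3 + q4*h^4 + q5*h^5. Requiring Q*f - P = O(h^9) with deg P <= 3 kills the coefficients of h^4..h^8 in Q*f:
  h^4: a_4 + q1*a_3 + q2*a_2 + q3*a_1 + q4*a_0 = 0, i.e. -3/1024 + (-1/128)*q1 + (-3/128)*q2 + (-3/32)*q3 + (37/3)*q4 = 0.
  h^5: a_5 + q1*a_4 + q2*a_3 + q3*a_2 + q4*a_1 + q5*a_0 = 0, i.e. -3/2560 + (-3/1024)*q1 + (-1/128)*q2 + (-3/128)*q3 + (-3/32)*q4 + (37/3)*q5 = 0.
  h^6: a_6 + q1*a_5 + q2*a_4 + q3*a_3 + q4*a_2 + q5*a_1 = 0, i.e. -1/2048 + (-3/2560)*q1 + (-3/1024)*q2 + (-1/128)*q3 + (-3/128)*q4 + (-3/32)*q5 = 0.
  h^7: a_7 + q1*a_6 + q2*a_5 + q3*a_4 + q4*a_3 + q5*a_2 = 0, i.e. -3/14336 + (-1/2048)*q1 + (-3/2560)*q2 + (-3/1024)*q3 + (-1/128)*q4 + (-3/128)*q5 = 0.
  h^8: a_8 + q1*a_7 + q2*a_6 + q3*a_5 + q4*a_4 + q5*a_3 = 0, i.e. -3/32768 + (-3/14336)*q1 + (-1/2048)*q2 + (-3/2560)*q3 + (-3/1024)*q4 + (-1/128)*q5 = 0.
Solving this linear system: q1 = -11447013/12233888, q2 = 45621327/171274432, q3 = -15059269/685097728, q4 = -11007/685097728, q5 = -11331/27403909120.
The numerator is Q*f truncated at degree 3: P0 = a_0 = 37/3; P1 = a_1 + q1*a_0 = -71163377/6116944; P2 = a_2 + q1*a_1 + q2*a_0 = 9178767889/2740390912; P3 = a_3 + q1*a_2 + q2*a_1 + q3*a_0 = -9272020963/32884690944.


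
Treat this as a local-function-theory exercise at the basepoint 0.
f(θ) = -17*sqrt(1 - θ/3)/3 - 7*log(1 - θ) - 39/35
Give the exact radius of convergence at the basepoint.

Branch term (-17/3)*sqrt(1 - θ/(3)): its argument vanishes at θ = 3, a square-root branch point, modulus 3.
Branch term (-7)*log(1 - θ/(1)): its argument vanishes at θ = 1, a logarithmic branch point, modulus 1.
The radius of convergence is the smallest modulus among the singular points: 1.

The radius of convergence is 1.


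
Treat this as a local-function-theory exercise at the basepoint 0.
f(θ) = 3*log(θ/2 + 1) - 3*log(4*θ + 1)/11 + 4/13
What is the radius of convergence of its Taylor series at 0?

The radius of convergence is 1/4.

Branch term (3)*log(1 - θ/(-2)): its argument vanishes at θ = -2, a logarithmic branch point, modulus 2.
Branch term (-3/11)*log(1 - θ/(-1/4)): its argument vanishes at θ = -1/4, a logarithmic branch point, modulus 1/4.
The radius of convergence is the smallest modulus among the singular points: 1/4.


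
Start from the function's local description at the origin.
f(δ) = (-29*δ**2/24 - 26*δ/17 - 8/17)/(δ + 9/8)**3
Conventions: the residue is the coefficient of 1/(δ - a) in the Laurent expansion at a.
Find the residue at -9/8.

At the order-3 pole -9/8 set g(δ) = (δ - (-9/8))^3*f(δ) = -29*δ**2/24 - 26*δ/17 - 8/17.
Order-3 pole: residue = g''(a)/2; g''(-9/8) = -29/12, so the residue is -29/24.

The residue is -29/24.


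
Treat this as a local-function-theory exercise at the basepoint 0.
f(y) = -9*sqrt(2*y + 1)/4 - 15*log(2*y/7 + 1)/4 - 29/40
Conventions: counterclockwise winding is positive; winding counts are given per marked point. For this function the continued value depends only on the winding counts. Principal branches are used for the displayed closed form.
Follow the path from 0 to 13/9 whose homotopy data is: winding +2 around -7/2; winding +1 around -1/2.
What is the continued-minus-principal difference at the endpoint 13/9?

The rational part is single-valued and drops out of the difference; each branch term changes only by its own monodromy.
(-9/4)*sqrt(1 - y/(-1/2)): winding +1 is odd, the square root flips sign, contributing -2*(-9/4)*sqrt(1 - (13/9)/(-1/2)) = -2*(-9/4)*sqrt(35/9) = (3/2)*sqrt(35).
(-15/4)*log(1 - y/(-7/2)): each positive loop around -7/2 adds 2*pi*i to the log, so winding +2 contributes (-15/4)*(2)*2*pi*i = -(15)*pi*i.
Summing the contributions at y = 13/9 gives ((3/2)*sqrt(35)) - ((15)*pi)*i.

Continued minus principal equals ((3/2)*sqrt(35)) - ((15)*pi)*i.


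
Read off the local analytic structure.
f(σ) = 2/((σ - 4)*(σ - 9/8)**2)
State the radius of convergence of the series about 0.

The radius of convergence is 9/8.

Denominator factor (σ - 9/8)^2: pole of order 2 at 9/8, modulus 9/8.
Denominator factor (σ - 4): pole of order 1 at 4, modulus 4.
The radius of convergence is the smallest modulus among the singular points: 9/8.


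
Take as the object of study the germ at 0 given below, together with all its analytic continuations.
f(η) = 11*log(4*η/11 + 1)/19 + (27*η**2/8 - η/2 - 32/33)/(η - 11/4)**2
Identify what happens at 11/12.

The point is a regular point.

Denominator factors: η - 11/4 = -11/6 at η = 11/12 — none vanishes.
Branch term log(1 - η/(-11/4)): argument at 11/12 is 4/3, nonzero, so 11/12 is not its branch point (a point on a principal cut is still regular for the continued germ).
So the germ continues analytically to 11/12.


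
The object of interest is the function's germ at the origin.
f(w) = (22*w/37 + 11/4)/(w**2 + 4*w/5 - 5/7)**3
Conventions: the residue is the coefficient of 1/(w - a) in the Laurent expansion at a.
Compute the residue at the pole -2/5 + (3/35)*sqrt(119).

The factor w**2 + 4*w/5 - 5/7 splits as (w - a)(w - a') with a = -2/5 + (3/35)*sqrt(119), a' = -2/5 - (3/35)*sqrt(119). At the order-3 pole a set g(w) = (w - a)^3*f(w) = [22*w/37 + 11/4] / (w - a')^3.
Order-3 pole: residue = g''(a)/2; g''(-2/5 + (3/35)*sqrt(119)) = (56931875/471176352)*sqrt(119), so the residue is (56931875/942352704)*sqrt(119).

The residue is (56931875/942352704)*sqrt(119).


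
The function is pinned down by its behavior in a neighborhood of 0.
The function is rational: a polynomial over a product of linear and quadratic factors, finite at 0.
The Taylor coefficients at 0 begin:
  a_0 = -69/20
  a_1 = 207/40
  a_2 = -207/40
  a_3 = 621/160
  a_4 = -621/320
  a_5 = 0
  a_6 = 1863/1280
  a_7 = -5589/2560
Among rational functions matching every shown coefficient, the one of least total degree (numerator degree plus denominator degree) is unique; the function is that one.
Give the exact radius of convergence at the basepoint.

No rational of total degree below 2 reproduces all 8 coefficients; solving the [0/2] Pade equations on them gives f(n) = -23/(5*(n**2 + 2*n + 4/3)), whose expansion matches every shown term.
Denominator factor (n**2 + 2*n + 4/3): discriminant -4/3, complex-conjugate roots (-1) + ((1/3)*sqrt(3))*i and (-1) - ((1/3)*sqrt(3))*i; poles of order 1, moduli (2/3)*sqrt(3) and (2/3)*sqrt(3).
The radius of convergence is the smallest modulus among the singular points: (2/3)*sqrt(3).

The radius of convergence is (2/3)*sqrt(3).


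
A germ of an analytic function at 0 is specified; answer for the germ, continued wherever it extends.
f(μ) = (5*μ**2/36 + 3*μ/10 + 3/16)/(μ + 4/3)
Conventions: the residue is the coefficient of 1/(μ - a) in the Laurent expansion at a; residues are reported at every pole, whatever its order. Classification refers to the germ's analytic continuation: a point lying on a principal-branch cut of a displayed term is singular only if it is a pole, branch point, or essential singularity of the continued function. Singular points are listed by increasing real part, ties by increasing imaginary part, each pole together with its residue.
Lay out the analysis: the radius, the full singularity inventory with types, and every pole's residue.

Radius of convergence at 0: 4/3.
At -4/3: a pole of order 1; residue 223/6480.

Denominator factor (μ + 4/3): pole of order 1 at -4/3, modulus 4/3.
The radius of convergence is the smallest modulus among the singular points: 4/3.
At the order-1 pole -4/3 set g(μ) = (μ - (-4/3))*f(μ) = 5*μ**2/36 + 3*μ/10 + 3/16.
Simple pole: residue = g(a) at a = -4/3, which is 223/6480.


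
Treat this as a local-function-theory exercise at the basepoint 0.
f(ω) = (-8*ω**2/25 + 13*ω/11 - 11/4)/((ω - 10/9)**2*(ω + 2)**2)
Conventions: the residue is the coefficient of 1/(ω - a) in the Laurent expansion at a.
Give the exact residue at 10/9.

The residue is 411237/2414720.

At the order-2 pole 10/9 set g(ω) = (ω - (10/9))^2*f(ω) = (-8*ω**2/25 + 13*ω/11 - 11/4)/(ω + 2)**2.
Order-2 pole: residue = g'(a); g'(10/9) = 411237/2414720, so the residue is 411237/2414720.


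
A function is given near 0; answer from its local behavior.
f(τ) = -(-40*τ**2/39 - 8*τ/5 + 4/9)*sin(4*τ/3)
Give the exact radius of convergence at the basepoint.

The factor -sin(4*τ/3) is entire and contributes no finite singular point.
The polynomial part has no poles.
No finite singular points: the Taylor series at 0 converges everywhere.

The radius of convergence is infinite.


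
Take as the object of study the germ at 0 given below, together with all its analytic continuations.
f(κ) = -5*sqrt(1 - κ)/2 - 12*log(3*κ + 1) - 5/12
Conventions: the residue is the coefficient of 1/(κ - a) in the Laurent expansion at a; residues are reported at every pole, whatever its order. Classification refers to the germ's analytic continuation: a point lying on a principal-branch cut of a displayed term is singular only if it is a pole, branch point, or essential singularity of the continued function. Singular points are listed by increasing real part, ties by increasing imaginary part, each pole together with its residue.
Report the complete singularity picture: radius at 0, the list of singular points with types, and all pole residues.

Branch term (-12)*log(1 - κ/(-1/3)): its argument vanishes at κ = -1/3, a logarithmic branch point, modulus 1/3.
Branch term (-5/2)*sqrt(1 - κ/(1)): its argument vanishes at κ = 1, a square-root branch point, modulus 1.
The radius of convergence is the smallest modulus among the singular points: 1/3.
List the singular points by increasing real part (a conjugate pair: the negative imaginary part first).

Radius of convergence at 0: 1/3.
At -1/3: a logarithmic branch point.
At 1: an algebraic (square-root) branch point.


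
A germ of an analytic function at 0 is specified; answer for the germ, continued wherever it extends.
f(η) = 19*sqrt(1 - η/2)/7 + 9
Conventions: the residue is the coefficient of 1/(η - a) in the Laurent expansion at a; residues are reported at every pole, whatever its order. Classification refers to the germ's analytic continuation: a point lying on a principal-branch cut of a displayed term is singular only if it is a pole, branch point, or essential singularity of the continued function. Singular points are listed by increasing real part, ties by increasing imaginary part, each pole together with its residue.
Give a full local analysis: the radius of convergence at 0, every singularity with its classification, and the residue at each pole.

Branch term (19/7)*sqrt(1 - η/(2)): its argument vanishes at η = 2, a square-root branch point, modulus 2.
The radius of convergence is the smallest modulus among the singular points: 2.

Radius of convergence at 0: 2.
At 2: an algebraic (square-root) branch point.


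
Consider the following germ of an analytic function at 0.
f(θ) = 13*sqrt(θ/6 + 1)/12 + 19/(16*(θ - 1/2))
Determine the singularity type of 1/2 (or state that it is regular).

The point is a pole of order 1.

The denominator factor θ - 1/2 vanishes at 1/2 and appears to the power 1; the numerator there equals 19/16, nonzero, and no other factor vanishes.
The branch terms are analytic at this point.
Hence a pole whose order is the multiplicity, 1.


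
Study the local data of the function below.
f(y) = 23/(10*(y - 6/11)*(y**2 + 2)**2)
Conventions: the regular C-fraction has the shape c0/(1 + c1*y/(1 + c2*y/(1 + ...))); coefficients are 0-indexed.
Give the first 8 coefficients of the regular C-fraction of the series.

The regular C-fraction coefficients are [-253/240, -11/6, 6/11, 85/66, -616/255, 99/170, 85/2464, 13297/7392].

Taylor coefficients (expand at 0): a_0 = -253/240, a_1 = -2783/1440, a_2 = -4301/1728, a_3 = -47311/10368, a_4 = -2848021/311040, a_5 = -31328231/1866240, a_6 = -338708557/11197440, a_7 = -3725794127/67184640.
c0 = a_0 = -253/240. Peel one level at a time: if S = 1 + c*y/S' with S'(0) = 1, then c is the y-coefficient of S and S' = c*y/(S - 1).
S_1 = c0/f = 1 + (-11/6)*y + (1)*y^2 + ...; c1 = -11/6.
S_2 = c1*y/(S_1 - 1) = 1 + (6/11)*y + (-85/121)*y^2 + ...; c2 = 6/11.
S_3 = c2*y/(S_2 - 1) = 1 + (85/66)*y + (28/9)*y^2 + ...; c3 = 85/66.
S_4 = c3*y/(S_3 - 1) = 1 + (-616/255)*y + (10164/7225)*y^2 + ...; c4 = -616/255.
S_5 = c4*y/(S_4 - 1) = 1 + (99/170)*y + (-9/448)*y^2 + ...; c5 = 99/170.
S_6 = c5*y/(S_5 - 1) = 1 + (85/2464)*y + (-1130245/18213888)*y^2 + ...; c6 = 85/2464.
S_7 = c6*y/(S_6 - 1) = 1 + (13297/7392)*y + ...; c7 = 13297/7392.


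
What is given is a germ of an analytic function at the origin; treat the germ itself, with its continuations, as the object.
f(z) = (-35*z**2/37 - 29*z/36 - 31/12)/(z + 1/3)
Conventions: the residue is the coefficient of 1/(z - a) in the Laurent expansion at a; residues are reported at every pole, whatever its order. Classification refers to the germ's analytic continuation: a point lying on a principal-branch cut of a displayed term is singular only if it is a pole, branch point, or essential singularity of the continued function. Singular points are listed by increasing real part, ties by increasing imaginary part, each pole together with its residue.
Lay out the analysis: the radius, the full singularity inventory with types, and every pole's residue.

Denominator factor (z + 1/3): pole of order 1 at -1/3, modulus 1/3.
The radius of convergence is the smallest modulus among the singular points: 1/3.
At the order-1 pole -1/3 set g(z) = (z - (-1/3))*f(z) = -35*z**2/37 - 29*z/36 - 31/12.
Simple pole: residue = g(a) at a = -1/3, which is -4835/1998.

Radius of convergence at 0: 1/3.
At -1/3: a pole of order 1; residue -4835/1998.


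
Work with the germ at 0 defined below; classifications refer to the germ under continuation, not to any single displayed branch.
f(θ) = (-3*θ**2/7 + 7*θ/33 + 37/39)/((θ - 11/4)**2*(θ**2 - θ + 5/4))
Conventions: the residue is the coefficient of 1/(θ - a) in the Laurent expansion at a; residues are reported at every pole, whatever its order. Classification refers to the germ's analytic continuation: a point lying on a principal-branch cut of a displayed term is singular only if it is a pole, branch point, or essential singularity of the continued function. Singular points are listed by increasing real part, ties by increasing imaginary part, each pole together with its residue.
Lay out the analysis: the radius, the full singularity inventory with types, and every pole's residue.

Denominator factor (θ**2 - θ + 5/4): discriminant -4, complex-conjugate roots (1/2) + (1)*i and (1/2) - (1)*i; poles of order 1, moduli (1/2)*sqrt(5) and (1/2)*sqrt(5).
Denominator factor (θ - 11/4)^2: pole of order 2 at 11/4, modulus 11/4.
The radius of convergence is the smallest modulus among the singular points: (1/2)*sqrt(5).
The factor θ**2 - θ + 5/4 splits as (θ - a)(θ - a') with a = (1/2) - (1)*i, a' = (1/2) + (1)*i. At the order-1 pole a set g(θ) = (θ - a)*f(θ) = [(-3*θ**2/7 + 7*θ/33 + 37/39)/(θ - 11/4)**2] / (θ - a').
Simple pole: residue = g(a) at a = (1/2) - (1)*i, which is (2042464/28255227) + (27730/310497)*i.
The factor θ**2 - θ + 5/4 splits as (θ - a)(θ - a') with a = (1/2) + (1)*i, a' = (1/2) - (1)*i. At the order-1 pole a set g(θ) = (θ - a)*f(θ) = [(-3*θ**2/7 + 7*θ/33 + 37/39)/(θ - 11/4)**2] / (θ - a').
Simple pole: residue = g(a) at a = (1/2) + (1)*i, which is (2042464/28255227) - (27730/310497)*i.
At the order-2 pole 11/4 set g(θ) = (θ - (11/4))^2*f(θ) = (-3*θ**2/7 + 7*θ/33 + 37/39)/(θ**2 - θ + 5/4).
Order-2 pole: residue = g'(a); g'(11/4) = -4084928/28255227, so the residue is -4084928/28255227.
List the singular points by increasing real part (a conjugate pair: the negative imaginary part first).

Radius of convergence at 0: (1/2)*sqrt(5).
At (1/2) - (1)*i: a pole of order 1; residue (2042464/28255227) + (27730/310497)*i.
At (1/2) + (1)*i: a pole of order 1; residue (2042464/28255227) - (27730/310497)*i.
At 11/4: a pole of order 2; residue -4084928/28255227.


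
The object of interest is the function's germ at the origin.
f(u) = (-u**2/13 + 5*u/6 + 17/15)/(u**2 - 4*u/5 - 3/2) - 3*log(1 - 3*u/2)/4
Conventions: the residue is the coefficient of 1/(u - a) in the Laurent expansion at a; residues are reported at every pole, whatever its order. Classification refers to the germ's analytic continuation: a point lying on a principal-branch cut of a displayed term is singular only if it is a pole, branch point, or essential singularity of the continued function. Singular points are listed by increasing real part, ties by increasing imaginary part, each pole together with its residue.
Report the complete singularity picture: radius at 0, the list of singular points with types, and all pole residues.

Denominator factor (u**2 - 4*u/5 - 3/2): discriminant 166/25, real irrational roots 2/5 + (1/10)*sqrt(166) and 2/5 - (1/10)*sqrt(166); poles of order 1, moduli 2/5 + (1/10)*sqrt(166) and -2/5 + (1/10)*sqrt(166).
Branch term (-3/4)*log(1 - u/(2/3)): its argument vanishes at u = 2/3, a logarithmic branch point, modulus 2/3.
The radius of convergence is the smallest modulus among the singular points: 2/3.
The branch term is analytic at 2/5 - (1/10)*sqrt(166) and contributes nothing to the residue; only the rational part matters.
The factor u**2 - 4*u/5 - 3/2 splits as (u - a)(u - a') with a = 2/5 - (1/10)*sqrt(166), a' = 2/5 + (1/10)*sqrt(166). At the order-1 pole a set g(u) = (u - a)*(rational part) = [-u**2/13 + 5*u/6 + 17/15] / (u - a').
Simple pole: residue = g(a) at a = 2/5 - (1/10)*sqrt(166), which is 301/780 - (199/4980)*sqrt(166).
The branch term is analytic at 2/5 + (1/10)*sqrt(166) and contributes nothing to the residue; only the rational part matters.
The factor u**2 - 4*u/5 - 3/2 splits as (u - a)(u - a') with a = 2/5 + (1/10)*sqrt(166), a' = 2/5 - (1/10)*sqrt(166). At the order-1 pole a set g(u) = (u - a)*(rational part) = [-u**2/13 + 5*u/6 + 17/15] / (u - a').
Simple pole: residue = g(a) at a = 2/5 + (1/10)*sqrt(166), which is 301/780 + (199/4980)*sqrt(166).
List the singular points by increasing real part (a conjugate pair: the negative imaginary part first).

Radius of convergence at 0: 2/3.
At 2/5 - (1/10)*sqrt(166): a pole of order 1; residue 301/780 - (199/4980)*sqrt(166).
At 2/3: a logarithmic branch point.
At 2/5 + (1/10)*sqrt(166): a pole of order 1; residue 301/780 + (199/4980)*sqrt(166).


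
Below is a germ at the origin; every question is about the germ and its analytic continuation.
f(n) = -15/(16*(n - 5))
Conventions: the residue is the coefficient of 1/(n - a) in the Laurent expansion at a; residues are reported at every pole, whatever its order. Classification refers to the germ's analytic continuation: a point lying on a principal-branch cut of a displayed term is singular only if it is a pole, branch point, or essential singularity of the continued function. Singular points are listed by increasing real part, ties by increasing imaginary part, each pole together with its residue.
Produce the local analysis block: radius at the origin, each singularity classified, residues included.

Denominator factor (n - 5): pole of order 1 at 5, modulus 5.
The radius of convergence is the smallest modulus among the singular points: 5.
At the order-1 pole 5 set g(n) = (n - (5))*f(n) = -15/16.
Simple pole: residue = g(a) at a = 5, which is -15/16.

Radius of convergence at 0: 5.
At 5: a pole of order 1; residue -15/16.


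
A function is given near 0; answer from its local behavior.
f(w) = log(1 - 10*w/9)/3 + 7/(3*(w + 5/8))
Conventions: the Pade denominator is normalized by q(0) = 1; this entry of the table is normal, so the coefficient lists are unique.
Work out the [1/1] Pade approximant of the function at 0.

Taylor coefficients needed (expand at 0): a_0 = 56/15, a_1 = -4282/675, a_2 = 284054/30375.
Write the denominator as Q(w) = 1 + q1*w. Requiring Q*f - P = O(w^3) with deg P <= 1 kills the coefficients of w^2..w^2 in Q*f:
  w^2: a_2 + q1*a_1 = 0, i.e. 284054/30375 + (-4282/675)*q1 = 0.
Solving this linear system: q1 = 142027/96345.
The numerator is Q*f truncated at degree 1: P0 = a_0 = 56/15; P1 = a_1 + q1*a_0 = -16190/19269.

The Pade approximant has numerator coefficients [56/15, -16190/19269]; denominator coefficients [1, 142027/96345].


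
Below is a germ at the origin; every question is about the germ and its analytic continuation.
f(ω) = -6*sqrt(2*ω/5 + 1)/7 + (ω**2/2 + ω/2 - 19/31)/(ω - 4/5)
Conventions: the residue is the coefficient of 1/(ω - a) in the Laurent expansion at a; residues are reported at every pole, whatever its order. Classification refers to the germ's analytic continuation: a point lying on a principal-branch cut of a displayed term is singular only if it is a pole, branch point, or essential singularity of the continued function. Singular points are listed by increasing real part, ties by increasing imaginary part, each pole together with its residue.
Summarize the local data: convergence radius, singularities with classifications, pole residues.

Radius of convergence at 0: 4/5.
At -5/2: an algebraic (square-root) branch point.
At 4/5: a pole of order 1; residue 83/775.

Denominator factor (ω - 4/5): pole of order 1 at 4/5, modulus 4/5.
Branch term (-6/7)*sqrt(1 - ω/(-5/2)): its argument vanishes at ω = -5/2, a square-root branch point, modulus 5/2.
The radius of convergence is the smallest modulus among the singular points: 4/5.
The branch term is analytic at 4/5 and contributes nothing to the residue; only the rational part matters.
At the order-1 pole 4/5 set g(ω) = (ω - (4/5))*(rational part) = ω**2/2 + ω/2 - 19/31.
Simple pole: residue = g(a) at a = 4/5, which is 83/775.
List the singular points by increasing real part (a conjugate pair: the negative imaginary part first).


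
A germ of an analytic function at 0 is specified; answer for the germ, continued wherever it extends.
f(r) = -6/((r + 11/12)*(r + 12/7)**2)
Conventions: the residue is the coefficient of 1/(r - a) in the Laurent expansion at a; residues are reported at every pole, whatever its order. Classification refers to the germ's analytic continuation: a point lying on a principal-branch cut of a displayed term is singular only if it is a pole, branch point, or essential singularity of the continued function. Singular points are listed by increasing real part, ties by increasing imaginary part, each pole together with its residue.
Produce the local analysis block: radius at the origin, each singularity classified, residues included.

Radius of convergence at 0: 11/12.
At -12/7: a pole of order 2; residue 42336/4489.
At -11/12: a pole of order 1; residue -42336/4489.

Denominator factor (r + 12/7)^2: pole of order 2 at -12/7, modulus 12/7.
Denominator factor (r + 11/12): pole of order 1 at -11/12, modulus 11/12.
The radius of convergence is the smallest modulus among the singular points: 11/12.
At the order-2 pole -12/7 set g(r) = (r - (-12/7))^2*f(r) = -6/(r + 11/12).
Order-2 pole: residue = g'(a); g'(-12/7) = 42336/4489, so the residue is 42336/4489.
At the order-1 pole -11/12 set g(r) = (r - (-11/12))*f(r) = -6/(r + 12/7)**2.
Simple pole: residue = g(a) at a = -11/12, which is -42336/4489.
List the singular points by increasing real part (a conjugate pair: the negative imaginary part first).


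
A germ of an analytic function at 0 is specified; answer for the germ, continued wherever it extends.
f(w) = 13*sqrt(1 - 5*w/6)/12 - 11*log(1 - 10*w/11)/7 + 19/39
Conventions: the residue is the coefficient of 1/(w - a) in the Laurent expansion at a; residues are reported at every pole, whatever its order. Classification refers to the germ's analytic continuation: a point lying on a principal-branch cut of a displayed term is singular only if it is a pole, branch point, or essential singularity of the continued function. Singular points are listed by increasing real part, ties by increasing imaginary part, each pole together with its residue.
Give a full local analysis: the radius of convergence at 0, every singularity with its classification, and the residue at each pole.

Branch term (-11/7)*log(1 - w/(11/10)): its argument vanishes at w = 11/10, a logarithmic branch point, modulus 11/10.
Branch term (13/12)*sqrt(1 - w/(6/5)): its argument vanishes at w = 6/5, a square-root branch point, modulus 6/5.
The radius of convergence is the smallest modulus among the singular points: 11/10.
List the singular points by increasing real part (a conjugate pair: the negative imaginary part first).

Radius of convergence at 0: 11/10.
At 11/10: a logarithmic branch point.
At 6/5: an algebraic (square-root) branch point.


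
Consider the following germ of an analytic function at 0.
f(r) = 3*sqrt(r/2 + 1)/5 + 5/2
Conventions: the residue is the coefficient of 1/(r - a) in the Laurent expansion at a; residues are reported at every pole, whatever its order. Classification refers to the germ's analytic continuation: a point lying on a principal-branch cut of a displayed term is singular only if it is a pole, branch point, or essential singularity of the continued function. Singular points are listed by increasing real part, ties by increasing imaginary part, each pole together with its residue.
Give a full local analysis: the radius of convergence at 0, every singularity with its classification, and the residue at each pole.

Radius of convergence at 0: 2.
At -2: an algebraic (square-root) branch point.

Branch term (3/5)*sqrt(1 - r/(-2)): its argument vanishes at r = -2, a square-root branch point, modulus 2.
The radius of convergence is the smallest modulus among the singular points: 2.


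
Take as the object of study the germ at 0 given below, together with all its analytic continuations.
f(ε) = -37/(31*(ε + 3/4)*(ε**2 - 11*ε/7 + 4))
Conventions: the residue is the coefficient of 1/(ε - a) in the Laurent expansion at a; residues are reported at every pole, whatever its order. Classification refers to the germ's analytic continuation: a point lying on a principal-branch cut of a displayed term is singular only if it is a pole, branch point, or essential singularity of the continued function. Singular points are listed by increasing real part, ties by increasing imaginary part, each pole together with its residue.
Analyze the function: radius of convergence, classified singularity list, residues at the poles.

Radius of convergence at 0: 3/4.
At -3/4: a pole of order 1; residue -4144/19933.
At (11/14) - ((1/14)*sqrt(663))*i: a pole of order 1; residue (2072/19933) - ((44548/13215579)*sqrt(663))*i.
At (11/14) + ((1/14)*sqrt(663))*i: a pole of order 1; residue (2072/19933) + ((44548/13215579)*sqrt(663))*i.


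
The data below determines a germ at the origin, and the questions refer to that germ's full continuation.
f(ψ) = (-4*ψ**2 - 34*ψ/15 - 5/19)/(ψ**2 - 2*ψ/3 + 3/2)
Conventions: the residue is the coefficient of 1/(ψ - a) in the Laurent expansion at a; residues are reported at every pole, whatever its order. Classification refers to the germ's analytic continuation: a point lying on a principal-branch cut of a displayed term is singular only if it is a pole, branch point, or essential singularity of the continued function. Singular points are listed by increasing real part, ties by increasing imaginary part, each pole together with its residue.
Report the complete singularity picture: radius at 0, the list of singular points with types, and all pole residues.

Radius of convergence at 0: (1/2)*sqrt(6).
At (1/3) - ((5/6)*sqrt(2))*i: a pole of order 1; residue (-37/15) + ((3499/2850)*sqrt(2))*i.
At (1/3) + ((5/6)*sqrt(2))*i: a pole of order 1; residue (-37/15) - ((3499/2850)*sqrt(2))*i.

Denominator factor (ψ**2 - 2*ψ/3 + 3/2): discriminant -50/9, complex-conjugate roots (1/3) + ((5/6)*sqrt(2))*i and (1/3) - ((5/6)*sqrt(2))*i; poles of order 1, moduli (1/2)*sqrt(6) and (1/2)*sqrt(6).
The radius of convergence is the smallest modulus among the singular points: (1/2)*sqrt(6).
The factor ψ**2 - 2*ψ/3 + 3/2 splits as (ψ - a)(ψ - a') with a = (1/3) - ((5/6)*sqrt(2))*i, a' = (1/3) + ((5/6)*sqrt(2))*i. At the order-1 pole a set g(ψ) = (ψ - a)*f(ψ) = [-4*ψ**2 - 34*ψ/15 - 5/19] / (ψ - a').
Simple pole: residue = g(a) at a = (1/3) - ((5/6)*sqrt(2))*i, which is (-37/15) + ((3499/2850)*sqrt(2))*i.
The factor ψ**2 - 2*ψ/3 + 3/2 splits as (ψ - a)(ψ - a') with a = (1/3) + ((5/6)*sqrt(2))*i, a' = (1/3) - ((5/6)*sqrt(2))*i. At the order-1 pole a set g(ψ) = (ψ - a)*f(ψ) = [-4*ψ**2 - 34*ψ/15 - 5/19] / (ψ - a').
Simple pole: residue = g(a) at a = (1/3) + ((5/6)*sqrt(2))*i, which is (-37/15) - ((3499/2850)*sqrt(2))*i.
List the singular points by increasing real part (a conjugate pair: the negative imaginary part first).


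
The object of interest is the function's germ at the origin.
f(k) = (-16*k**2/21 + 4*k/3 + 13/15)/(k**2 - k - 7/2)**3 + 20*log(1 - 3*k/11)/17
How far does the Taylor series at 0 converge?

The radius of convergence is -1/2 + (1/2)*sqrt(15).

Denominator factor (k**2 - k - 7/2)^3: discriminant 15, real irrational roots 1/2 + (1/2)*sqrt(15) and 1/2 - (1/2)*sqrt(15); poles of order 3, moduli 1/2 + (1/2)*sqrt(15) and -1/2 + (1/2)*sqrt(15).
Branch term (20/17)*log(1 - k/(11/3)): its argument vanishes at k = 11/3, a logarithmic branch point, modulus 11/3.
The radius of convergence is the smallest modulus among the singular points: -1/2 + (1/2)*sqrt(15).


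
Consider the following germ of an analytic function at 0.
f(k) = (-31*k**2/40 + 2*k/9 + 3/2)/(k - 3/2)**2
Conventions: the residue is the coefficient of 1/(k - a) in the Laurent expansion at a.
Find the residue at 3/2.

At the order-2 pole 3/2 set g(k) = (k - (3/2))^2*f(k) = -31*k**2/40 + 2*k/9 + 3/2.
Order-2 pole: residue = g'(a); g'(3/2) = -757/360, so the residue is -757/360.

The residue is -757/360.


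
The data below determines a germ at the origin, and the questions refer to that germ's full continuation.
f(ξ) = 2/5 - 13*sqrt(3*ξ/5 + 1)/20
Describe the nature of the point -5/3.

The point is an algebraic (square-root) branch point.

The term (-13/20)*sqrt(1 - ξ/(-5/3)) has argument 1 - -5/3/(-5/3) = 0 at -5/3: a square-root (algebraic, two-sheeted) branch point; the remaining terms are analytic or single-valued there.


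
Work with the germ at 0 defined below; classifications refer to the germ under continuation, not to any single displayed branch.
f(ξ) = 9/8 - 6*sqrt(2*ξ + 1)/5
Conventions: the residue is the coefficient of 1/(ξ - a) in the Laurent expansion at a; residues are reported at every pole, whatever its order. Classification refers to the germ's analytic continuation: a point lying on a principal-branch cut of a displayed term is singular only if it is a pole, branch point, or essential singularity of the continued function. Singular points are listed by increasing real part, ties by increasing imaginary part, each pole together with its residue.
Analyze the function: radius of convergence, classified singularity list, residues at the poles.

Branch term (-6/5)*sqrt(1 - ξ/(-1/2)): its argument vanishes at ξ = -1/2, a square-root branch point, modulus 1/2.
The radius of convergence is the smallest modulus among the singular points: 1/2.

Radius of convergence at 0: 1/2.
At -1/2: an algebraic (square-root) branch point.


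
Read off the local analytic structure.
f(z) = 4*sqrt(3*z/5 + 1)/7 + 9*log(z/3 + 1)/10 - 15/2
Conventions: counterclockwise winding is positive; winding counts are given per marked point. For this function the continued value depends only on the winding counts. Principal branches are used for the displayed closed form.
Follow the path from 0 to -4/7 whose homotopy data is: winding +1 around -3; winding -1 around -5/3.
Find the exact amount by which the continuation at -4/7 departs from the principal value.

Continued minus principal equals (-(8/245)*sqrt(805)) + ((9/5)*pi)*i.

The rational part is single-valued and drops out of the difference; each branch term changes only by its own monodromy.
(4/7)*sqrt(1 - z/(-5/3)): winding -1 is odd, the square root flips sign, contributing -2*(4/7)*sqrt(1 - (-4/7)/(-5/3)) = -2*(4/7)*sqrt(23/35) = -(8/245)*sqrt(805).
(9/10)*log(1 - z/(-3)): each positive loop around -3 adds 2*pi*i to the log, so winding +1 contributes (9/10)*(1)*2*pi*i = (9/5)*pi*i.
Summing the contributions at z = -4/7 gives (-(8/245)*sqrt(805)) + ((9/5)*pi)*i.


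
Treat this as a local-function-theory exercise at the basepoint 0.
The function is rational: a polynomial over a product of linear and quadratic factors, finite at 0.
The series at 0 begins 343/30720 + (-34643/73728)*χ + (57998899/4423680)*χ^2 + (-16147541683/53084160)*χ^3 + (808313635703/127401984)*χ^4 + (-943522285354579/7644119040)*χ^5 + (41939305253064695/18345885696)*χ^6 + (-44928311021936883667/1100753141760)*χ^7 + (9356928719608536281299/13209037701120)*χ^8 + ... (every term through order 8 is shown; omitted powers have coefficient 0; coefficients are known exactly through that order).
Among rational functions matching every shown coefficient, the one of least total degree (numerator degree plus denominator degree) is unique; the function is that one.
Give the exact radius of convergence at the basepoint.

No rational of total degree below 7 reproduces all 9 coefficients; solving the [0/7] Pade equations on them gives f(χ) = 1/(40*(χ + 12)*(χ**2 + 8*χ + 4/7)**3), whose expansion matches every shown term.
Denominator factor (χ + 12): pole of order 1 at -12, modulus 12.
Denominator factor (χ**2 + 8*χ + 4/7)^3: discriminant 432/7, real irrational roots -4 + (6/7)*sqrt(21) and -4 - (6/7)*sqrt(21); poles of order 3, moduli 4 - (6/7)*sqrt(21) and 4 + (6/7)*sqrt(21).
The radius of convergence is the smallest modulus among the singular points: 4 - (6/7)*sqrt(21).

The radius of convergence is 4 - (6/7)*sqrt(21).


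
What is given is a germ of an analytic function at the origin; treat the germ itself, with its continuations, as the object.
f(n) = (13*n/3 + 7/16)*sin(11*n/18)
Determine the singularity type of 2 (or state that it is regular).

The point is a regular point.

There is no denominator, hence no pole anywhere.
The factor sin(11*n/18) is entire.
So the germ continues analytically to 2.


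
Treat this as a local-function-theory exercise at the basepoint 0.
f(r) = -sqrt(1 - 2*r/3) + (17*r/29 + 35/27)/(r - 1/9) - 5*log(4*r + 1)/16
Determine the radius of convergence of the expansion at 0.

The radius of convergence is 1/9.

Denominator factor (r - 1/9): pole of order 1 at 1/9, modulus 1/9.
Branch term (-1)*sqrt(1 - r/(3/2)): its argument vanishes at r = 3/2, a square-root branch point, modulus 3/2.
Branch term (-5/16)*log(1 - r/(-1/4)): its argument vanishes at r = -1/4, a logarithmic branch point, modulus 1/4.
The radius of convergence is the smallest modulus among the singular points: 1/9.


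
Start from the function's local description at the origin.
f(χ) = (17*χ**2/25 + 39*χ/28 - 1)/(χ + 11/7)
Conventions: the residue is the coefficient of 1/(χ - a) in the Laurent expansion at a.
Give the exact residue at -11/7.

At the order-1 pole -11/7 set g(χ) = (χ - (-11/7))*f(χ) = 17*χ**2/25 + 39*χ/28 - 1.
Simple pole: residue = g(a) at a = -11/7, which is -7397/4900.

The residue is -7397/4900.


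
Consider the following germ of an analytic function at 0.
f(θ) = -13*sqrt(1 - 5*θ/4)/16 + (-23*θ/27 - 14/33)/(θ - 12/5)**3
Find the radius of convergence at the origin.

The radius of convergence is 4/5.

Denominator factor (θ - 12/5)^3: pole of order 3 at 12/5, modulus 12/5.
Branch term (-13/16)*sqrt(1 - θ/(4/5)): its argument vanishes at θ = 4/5, a square-root branch point, modulus 4/5.
The radius of convergence is the smallest modulus among the singular points: 4/5.


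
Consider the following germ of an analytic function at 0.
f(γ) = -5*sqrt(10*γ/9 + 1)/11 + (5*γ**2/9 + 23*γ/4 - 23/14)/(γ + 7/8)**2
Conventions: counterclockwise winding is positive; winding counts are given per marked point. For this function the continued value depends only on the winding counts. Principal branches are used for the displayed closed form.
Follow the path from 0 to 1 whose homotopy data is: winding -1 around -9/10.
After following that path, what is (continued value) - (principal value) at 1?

The rational part is single-valued and drops out of the difference; each branch term changes only by its own monodromy.
(-5/11)*sqrt(1 - γ/(-9/10)): winding -1 is odd, the square root flips sign, contributing -2*(-5/11)*sqrt(1 - (1)/(-9/10)) = -2*(-5/11)*sqrt(19/9) = (10/33)*sqrt(19).
Summing the contributions at γ = 1 gives (10/33)*sqrt(19).

Continued minus principal equals (10/33)*sqrt(19).
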